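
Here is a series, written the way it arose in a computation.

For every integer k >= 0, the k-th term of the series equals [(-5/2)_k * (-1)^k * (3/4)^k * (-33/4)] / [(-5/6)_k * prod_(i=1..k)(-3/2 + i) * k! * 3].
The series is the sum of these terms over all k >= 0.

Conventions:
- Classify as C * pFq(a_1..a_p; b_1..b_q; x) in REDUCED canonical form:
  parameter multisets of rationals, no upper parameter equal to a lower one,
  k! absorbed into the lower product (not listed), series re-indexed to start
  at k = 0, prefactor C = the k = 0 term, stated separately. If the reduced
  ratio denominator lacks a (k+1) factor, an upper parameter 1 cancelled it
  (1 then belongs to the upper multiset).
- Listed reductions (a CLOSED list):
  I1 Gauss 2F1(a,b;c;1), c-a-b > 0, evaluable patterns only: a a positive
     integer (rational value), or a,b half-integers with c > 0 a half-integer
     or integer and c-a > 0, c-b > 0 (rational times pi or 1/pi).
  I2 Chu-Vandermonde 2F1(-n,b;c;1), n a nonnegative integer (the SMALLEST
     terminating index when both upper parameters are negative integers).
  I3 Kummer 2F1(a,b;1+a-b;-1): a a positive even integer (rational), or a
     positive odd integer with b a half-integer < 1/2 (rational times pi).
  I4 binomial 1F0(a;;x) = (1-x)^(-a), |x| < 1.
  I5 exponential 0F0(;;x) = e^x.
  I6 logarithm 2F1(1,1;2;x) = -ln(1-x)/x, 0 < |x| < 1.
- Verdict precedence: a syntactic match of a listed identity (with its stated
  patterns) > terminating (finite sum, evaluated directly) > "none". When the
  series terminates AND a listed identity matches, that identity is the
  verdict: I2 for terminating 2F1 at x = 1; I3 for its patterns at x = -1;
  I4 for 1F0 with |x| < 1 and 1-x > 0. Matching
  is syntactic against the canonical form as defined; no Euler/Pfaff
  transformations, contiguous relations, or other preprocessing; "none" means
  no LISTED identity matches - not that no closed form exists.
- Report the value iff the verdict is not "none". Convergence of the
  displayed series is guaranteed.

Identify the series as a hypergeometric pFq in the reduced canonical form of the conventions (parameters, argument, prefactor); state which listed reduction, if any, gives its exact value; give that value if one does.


At argument -3/4: a 1F2 with upper {-5/2}, lower {-5/6, -1/2}, scaled by C = -11/4. Verdict: none. No listed pattern accepts 1F2(-5/2; -5/6, -1/2; -3/4).

Key step: from the first term -11/4: the lower running product (C = -11/4, x = -3/4) is a rising factorial.
Adjacent-term ratio: r(k) = (-3/4) * (k-5/2) / [(k-5/6) (k-1/2) (k+1)] - rational in k. x = (-3/4); t_0 = -11/4; negate the roots.


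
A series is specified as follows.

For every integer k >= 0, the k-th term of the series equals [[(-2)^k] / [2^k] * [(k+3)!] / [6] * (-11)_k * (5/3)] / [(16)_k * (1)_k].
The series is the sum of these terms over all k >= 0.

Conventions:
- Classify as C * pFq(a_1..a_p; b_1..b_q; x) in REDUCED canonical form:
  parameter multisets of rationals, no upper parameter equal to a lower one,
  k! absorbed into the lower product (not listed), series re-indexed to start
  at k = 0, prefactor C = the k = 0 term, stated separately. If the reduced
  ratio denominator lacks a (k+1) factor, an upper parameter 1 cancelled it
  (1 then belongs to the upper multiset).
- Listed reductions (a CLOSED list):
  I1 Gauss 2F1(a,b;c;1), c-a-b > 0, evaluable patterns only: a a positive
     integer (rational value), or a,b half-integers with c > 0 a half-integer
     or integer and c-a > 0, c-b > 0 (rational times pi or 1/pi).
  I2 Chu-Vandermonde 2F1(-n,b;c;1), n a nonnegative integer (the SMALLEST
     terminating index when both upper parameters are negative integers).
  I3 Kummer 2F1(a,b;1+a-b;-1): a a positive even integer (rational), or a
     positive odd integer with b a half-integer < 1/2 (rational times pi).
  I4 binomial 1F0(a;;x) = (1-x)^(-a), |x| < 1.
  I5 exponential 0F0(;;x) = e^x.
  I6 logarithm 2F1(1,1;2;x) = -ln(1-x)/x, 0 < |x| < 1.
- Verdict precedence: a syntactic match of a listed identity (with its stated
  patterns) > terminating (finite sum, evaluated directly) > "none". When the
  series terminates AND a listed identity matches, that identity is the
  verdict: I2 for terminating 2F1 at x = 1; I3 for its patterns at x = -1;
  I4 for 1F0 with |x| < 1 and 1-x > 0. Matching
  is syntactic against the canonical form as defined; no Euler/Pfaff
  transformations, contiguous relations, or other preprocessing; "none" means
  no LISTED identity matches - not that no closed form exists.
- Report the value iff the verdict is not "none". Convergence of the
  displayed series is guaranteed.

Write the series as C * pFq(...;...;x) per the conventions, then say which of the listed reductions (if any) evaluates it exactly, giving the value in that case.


Canonical form: C = 5/3 times 2F1 with upper {-11, 4}, lower {16}, x = -1. Verdict: Kummer (I3) applies (x = -1; c = 16 equals 1+a-b for upper {-11, 4}: listed pattern). Hence: 175/6.

Key step: t_0 being 5/3, the factorial ratio (C = 5/3) (k+a-1)!/(a-1)! is a rising factorial (a)_k.
Adjacent-term ratio: r(k) = (-1) * (k-11) (k+4) / [(k+16) (k+1)] - poly over poly, x = (-1) from leading terms; C = 5/3 at k = 0.


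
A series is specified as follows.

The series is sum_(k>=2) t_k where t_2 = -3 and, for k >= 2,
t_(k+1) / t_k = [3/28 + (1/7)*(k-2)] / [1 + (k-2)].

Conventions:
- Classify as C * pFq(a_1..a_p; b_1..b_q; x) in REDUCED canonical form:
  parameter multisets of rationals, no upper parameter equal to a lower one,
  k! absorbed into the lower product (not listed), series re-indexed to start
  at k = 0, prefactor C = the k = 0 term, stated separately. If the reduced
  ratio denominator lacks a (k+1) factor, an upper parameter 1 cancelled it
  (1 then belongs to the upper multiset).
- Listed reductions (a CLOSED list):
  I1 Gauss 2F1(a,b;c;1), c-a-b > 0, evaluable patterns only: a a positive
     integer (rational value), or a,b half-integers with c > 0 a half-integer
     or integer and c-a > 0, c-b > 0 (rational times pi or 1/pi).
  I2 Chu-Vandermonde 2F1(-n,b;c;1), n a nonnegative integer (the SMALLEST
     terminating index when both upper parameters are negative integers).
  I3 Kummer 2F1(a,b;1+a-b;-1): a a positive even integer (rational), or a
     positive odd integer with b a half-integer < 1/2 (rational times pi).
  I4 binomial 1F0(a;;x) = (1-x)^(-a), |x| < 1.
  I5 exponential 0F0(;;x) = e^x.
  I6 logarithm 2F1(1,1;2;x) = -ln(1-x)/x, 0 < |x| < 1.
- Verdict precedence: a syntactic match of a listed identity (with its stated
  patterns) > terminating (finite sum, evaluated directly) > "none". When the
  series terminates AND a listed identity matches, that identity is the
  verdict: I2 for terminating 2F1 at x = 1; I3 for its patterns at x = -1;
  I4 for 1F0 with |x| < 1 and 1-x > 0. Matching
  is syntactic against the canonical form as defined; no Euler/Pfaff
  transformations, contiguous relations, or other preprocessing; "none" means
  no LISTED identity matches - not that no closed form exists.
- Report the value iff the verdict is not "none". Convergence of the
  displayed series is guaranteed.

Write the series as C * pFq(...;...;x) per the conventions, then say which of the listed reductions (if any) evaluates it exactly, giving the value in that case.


Classification (C = -3): 1F0 with upper {3/4}, lower {-}, argument x = 1/7. Verdict: binomial (I4) fires (the 1F0 binomial series: exponent -3/4, x = 1/7). Sum: (-3) * (6/7)^(-3/4).

The tell: from the first term -3: roots of the ratio polynomials (C = -3) are the negated parameters.
Step ratio: r(k) = (1/7) * (k+3/4) / [(k+1)] - poly over poly, x = (1/7) from leading terms; C = -3 at k = 0.


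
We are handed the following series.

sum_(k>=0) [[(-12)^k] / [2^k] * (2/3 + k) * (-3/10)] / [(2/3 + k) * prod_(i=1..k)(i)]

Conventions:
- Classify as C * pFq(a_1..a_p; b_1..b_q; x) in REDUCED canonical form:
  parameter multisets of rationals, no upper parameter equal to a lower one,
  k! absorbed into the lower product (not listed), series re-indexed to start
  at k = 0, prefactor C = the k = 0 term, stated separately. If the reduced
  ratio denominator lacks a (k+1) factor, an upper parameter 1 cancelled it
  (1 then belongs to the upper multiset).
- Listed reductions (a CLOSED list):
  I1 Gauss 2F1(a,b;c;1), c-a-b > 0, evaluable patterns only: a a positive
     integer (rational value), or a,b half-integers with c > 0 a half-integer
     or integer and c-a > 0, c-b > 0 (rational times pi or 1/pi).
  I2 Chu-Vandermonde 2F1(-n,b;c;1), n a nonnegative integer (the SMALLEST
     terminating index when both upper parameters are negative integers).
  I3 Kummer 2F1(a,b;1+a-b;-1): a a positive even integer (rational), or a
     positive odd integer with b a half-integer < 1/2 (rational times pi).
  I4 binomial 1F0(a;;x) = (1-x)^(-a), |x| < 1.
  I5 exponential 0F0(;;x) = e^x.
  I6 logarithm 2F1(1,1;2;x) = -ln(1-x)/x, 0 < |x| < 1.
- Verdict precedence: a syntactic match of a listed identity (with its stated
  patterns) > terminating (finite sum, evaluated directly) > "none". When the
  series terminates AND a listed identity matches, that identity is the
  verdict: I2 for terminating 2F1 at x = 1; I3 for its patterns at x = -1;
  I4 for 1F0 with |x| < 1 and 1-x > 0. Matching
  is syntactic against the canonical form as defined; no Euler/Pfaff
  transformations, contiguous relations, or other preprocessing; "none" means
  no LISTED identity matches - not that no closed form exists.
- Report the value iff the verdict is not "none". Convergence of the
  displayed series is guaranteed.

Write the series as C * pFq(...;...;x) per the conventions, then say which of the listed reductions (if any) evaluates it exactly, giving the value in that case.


The series (x = -6) is 0F0: upper {-}, lower {-}, prefactor -3/10. Verdict: the I5 exponential reduction applies (the 0F0 exponential series at x = -6). Exact value: (-3/10) * e^(-6).

Key step: x = (-6) and the two k-th powers (C = -3/10) combine into one argument.
Term ratio: r(k) = (-6) * 1 / [(k+1)] ; factor over Q: parameters, x = (-6), and C = -3/10.


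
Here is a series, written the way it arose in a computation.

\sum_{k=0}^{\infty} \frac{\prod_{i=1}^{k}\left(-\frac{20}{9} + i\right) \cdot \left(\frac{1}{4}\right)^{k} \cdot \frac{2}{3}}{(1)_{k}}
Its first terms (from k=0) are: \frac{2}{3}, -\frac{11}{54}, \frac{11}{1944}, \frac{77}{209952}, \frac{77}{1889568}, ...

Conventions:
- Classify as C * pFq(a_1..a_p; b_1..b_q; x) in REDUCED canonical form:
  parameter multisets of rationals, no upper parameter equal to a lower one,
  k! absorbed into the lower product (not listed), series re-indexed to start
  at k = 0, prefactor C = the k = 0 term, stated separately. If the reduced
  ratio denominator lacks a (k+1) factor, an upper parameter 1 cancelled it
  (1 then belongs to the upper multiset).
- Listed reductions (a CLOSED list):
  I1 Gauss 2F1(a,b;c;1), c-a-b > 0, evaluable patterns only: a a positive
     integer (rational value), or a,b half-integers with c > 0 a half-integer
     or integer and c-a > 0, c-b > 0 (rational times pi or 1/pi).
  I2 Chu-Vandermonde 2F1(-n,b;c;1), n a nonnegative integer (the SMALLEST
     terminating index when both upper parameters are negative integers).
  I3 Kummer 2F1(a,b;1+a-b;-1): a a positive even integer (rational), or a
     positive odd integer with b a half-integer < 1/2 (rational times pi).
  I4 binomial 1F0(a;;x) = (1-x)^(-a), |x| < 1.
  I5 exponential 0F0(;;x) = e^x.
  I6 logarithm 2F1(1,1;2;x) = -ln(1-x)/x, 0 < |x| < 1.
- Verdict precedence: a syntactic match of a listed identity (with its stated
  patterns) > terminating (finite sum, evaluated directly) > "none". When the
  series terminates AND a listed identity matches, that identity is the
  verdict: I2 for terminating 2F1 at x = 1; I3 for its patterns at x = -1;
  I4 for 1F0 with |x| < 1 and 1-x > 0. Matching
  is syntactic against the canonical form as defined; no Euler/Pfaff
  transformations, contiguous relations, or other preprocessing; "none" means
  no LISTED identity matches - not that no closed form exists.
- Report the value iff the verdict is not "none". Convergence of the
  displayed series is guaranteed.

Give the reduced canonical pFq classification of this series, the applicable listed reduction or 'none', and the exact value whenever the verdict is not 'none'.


At argument \frac{1}{4}: a 1F0 with upper {-\frac{11}{9}}, lower {-}, scaled by C = \frac{2}{3}. Verdict: this is binomial (I4) (the 1F0 binomial series: exponent 11/9, x = \frac{1}{4}). Its exact value is \frac{2}{3} \cdot \left(\frac{3}{4}\right)^{\frac{11}{9}}.

Key observation: with t_0 = \frac{2}{3}, (1)_k (C = 2/3, x = 1/4) is k! itself.
Step ratio: r(k) = \frac{1}{4} * (k-\frac{11}{9}) / [(k+1)] - rational in k, leading ratio \frac{1}{4}; with t_0 = \frac{2}{3}, classification follows.


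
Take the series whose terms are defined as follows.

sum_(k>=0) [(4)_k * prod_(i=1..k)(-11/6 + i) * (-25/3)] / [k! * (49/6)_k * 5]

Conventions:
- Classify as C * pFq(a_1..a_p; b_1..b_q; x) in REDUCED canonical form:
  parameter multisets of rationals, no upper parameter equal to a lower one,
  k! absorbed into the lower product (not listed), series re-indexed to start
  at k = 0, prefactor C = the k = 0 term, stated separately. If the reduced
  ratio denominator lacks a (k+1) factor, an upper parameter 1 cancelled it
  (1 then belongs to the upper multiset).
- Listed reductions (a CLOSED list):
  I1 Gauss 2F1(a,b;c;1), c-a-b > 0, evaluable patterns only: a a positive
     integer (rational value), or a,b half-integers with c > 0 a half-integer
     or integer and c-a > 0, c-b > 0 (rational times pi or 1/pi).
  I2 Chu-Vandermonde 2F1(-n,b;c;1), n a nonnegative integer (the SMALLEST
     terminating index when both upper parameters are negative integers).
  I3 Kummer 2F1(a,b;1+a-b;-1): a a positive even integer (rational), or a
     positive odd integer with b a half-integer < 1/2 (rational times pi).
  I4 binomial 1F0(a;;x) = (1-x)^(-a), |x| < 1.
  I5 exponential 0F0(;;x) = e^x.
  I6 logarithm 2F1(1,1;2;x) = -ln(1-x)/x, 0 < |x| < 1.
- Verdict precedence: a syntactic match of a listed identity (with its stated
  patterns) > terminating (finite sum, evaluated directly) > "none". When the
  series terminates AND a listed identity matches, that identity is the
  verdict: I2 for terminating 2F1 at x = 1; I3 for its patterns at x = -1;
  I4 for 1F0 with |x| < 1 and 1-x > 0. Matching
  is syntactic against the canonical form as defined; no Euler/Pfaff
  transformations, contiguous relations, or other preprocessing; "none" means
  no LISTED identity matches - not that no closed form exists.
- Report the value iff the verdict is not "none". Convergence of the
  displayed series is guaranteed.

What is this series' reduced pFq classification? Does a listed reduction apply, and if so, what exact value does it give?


This is -5/3 * 2F1(-5/6, 4; 49/6; 1) in reduced canonical form. Verdict: this is Gauss (I1, integer-parameter pattern) (x = 1: the Gamma ratio telescopes since c-a-b = 5 > 0 and a = 4 in Z>0). Exact value: -1233025/1306368.

Key observation: x = 1 and the running product (C = -5/3, x = 1) telescopes to a rising factorial.
Term ratio: r(k) = 1 * (k-5/6) (k+4) / [(k+49/6) (k+1)] - rational in k, leading ratio 1; with t_0 = -5/3, classification follows.


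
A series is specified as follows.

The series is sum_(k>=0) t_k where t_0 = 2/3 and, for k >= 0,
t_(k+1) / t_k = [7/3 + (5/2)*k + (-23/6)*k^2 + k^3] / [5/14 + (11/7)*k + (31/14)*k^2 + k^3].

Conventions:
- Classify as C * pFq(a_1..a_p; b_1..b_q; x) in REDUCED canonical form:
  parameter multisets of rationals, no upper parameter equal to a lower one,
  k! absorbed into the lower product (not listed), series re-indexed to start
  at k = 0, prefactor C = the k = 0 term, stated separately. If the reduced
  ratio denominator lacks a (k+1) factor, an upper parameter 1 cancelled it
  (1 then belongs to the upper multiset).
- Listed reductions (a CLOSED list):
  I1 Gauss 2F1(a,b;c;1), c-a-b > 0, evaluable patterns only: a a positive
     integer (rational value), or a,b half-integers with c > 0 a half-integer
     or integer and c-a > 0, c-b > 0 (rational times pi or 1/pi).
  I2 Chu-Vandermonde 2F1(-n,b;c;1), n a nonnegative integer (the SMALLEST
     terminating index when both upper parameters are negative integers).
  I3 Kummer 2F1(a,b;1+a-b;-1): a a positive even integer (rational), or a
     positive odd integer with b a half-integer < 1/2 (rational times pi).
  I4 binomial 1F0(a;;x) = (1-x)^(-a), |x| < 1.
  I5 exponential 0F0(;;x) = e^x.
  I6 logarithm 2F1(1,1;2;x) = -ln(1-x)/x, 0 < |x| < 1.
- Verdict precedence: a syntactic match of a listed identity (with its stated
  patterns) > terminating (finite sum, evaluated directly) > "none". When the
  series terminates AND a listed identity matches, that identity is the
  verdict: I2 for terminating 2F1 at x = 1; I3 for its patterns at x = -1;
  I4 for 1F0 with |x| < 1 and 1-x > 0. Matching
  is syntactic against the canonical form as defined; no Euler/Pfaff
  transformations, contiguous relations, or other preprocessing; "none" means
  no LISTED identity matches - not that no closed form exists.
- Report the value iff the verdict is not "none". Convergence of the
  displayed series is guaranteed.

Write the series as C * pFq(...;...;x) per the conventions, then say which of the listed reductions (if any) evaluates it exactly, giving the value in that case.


The tell: with t_0 = 2/3, roots of the ratio polynomials (C = 2/3) are the negated parameters.
Step ratio: r(k) = 1 * (k-7/3) (k-2) / [(k+5/7) (k+1)] - rational in k. x = 1; t_0 = 2/3; negate the roots.

At argument 1: a 2F1 with upper {-7/3, -2}, lower {5/7}, scaled by C = 2/3. Verdict: Chu-Vandermonde (I2) matches (terminating 2F1 at x = 1 with n = 2, b = -7/3, c = 5/7). Sum: 544/81.


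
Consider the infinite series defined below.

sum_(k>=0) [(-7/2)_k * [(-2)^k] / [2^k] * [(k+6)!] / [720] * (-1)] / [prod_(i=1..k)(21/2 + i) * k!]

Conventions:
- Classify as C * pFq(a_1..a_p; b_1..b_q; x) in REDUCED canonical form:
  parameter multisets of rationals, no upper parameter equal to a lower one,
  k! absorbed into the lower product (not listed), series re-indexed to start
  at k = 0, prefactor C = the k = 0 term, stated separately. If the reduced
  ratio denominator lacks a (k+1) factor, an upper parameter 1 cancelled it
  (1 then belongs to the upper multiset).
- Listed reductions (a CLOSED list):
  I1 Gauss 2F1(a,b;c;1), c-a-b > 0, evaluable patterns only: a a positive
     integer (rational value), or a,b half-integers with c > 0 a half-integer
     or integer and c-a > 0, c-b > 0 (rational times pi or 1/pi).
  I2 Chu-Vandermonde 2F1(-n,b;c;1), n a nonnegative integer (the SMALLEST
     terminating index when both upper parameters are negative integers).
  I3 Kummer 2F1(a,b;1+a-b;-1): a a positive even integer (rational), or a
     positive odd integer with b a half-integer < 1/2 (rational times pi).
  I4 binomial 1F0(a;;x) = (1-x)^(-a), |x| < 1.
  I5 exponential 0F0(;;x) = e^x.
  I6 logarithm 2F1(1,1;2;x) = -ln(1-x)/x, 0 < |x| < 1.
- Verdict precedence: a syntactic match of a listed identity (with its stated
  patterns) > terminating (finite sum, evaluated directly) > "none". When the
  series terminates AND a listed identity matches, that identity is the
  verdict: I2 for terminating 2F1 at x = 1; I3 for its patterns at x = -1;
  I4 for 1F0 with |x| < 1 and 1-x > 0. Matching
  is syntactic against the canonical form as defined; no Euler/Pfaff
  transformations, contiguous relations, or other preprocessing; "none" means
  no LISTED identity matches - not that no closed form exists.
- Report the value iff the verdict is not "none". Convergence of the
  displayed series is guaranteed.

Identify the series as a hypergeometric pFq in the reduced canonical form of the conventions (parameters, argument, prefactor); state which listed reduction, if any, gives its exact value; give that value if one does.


Structural cue: t_0 being -1, the two k-th powers (C = -1, x = -1) combine into one argument.
Adjacent-term ratio: r(k) = (-1) * (k-7/2) (k+7) / [(k+23/2) (k+1)] ; factor over Q: parameters, x = (-1), and C = -1.

Reduced: x = -1, 2F1, upper = {-7/2, 7}, lower = {23/2}, C = -1. Verdict: this is Kummer's theorem (I3) (x = -1; c = 23/2 equals 1+a-b for upper {-7/2, 7}: listed pattern). Value: (-14549535/8388608) * pi.


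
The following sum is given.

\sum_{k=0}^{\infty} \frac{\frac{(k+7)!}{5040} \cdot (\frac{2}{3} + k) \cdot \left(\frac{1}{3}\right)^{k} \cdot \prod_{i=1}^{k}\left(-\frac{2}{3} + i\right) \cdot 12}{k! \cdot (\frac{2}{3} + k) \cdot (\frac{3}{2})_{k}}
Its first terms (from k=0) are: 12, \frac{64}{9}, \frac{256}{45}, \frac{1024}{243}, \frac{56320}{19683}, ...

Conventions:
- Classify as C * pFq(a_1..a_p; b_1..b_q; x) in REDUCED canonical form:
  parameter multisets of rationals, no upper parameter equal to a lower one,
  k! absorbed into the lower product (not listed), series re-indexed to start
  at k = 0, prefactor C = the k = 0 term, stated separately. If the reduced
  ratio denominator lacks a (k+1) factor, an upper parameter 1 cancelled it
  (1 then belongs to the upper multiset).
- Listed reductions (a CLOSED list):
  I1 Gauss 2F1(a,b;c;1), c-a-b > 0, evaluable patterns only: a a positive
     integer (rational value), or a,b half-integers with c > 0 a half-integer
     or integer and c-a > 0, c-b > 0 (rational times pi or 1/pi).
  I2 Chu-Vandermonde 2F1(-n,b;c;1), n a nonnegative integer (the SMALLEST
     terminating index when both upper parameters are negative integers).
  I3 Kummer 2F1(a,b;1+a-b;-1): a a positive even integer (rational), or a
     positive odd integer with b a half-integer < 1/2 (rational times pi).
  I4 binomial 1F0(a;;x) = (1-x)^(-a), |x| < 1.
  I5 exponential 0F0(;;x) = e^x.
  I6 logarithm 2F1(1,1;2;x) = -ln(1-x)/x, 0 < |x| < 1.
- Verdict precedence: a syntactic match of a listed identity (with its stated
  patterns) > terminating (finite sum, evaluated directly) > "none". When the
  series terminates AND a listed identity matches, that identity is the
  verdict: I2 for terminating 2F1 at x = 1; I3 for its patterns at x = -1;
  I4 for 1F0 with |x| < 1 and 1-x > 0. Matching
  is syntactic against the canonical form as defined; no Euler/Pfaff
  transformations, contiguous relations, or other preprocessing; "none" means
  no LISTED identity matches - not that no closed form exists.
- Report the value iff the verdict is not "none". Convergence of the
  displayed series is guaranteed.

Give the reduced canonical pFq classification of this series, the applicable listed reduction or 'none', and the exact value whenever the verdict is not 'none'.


The tell: with t_0 = 12, the running product (C = 12) telescopes to a rising factorial.
Step ratio: r(k) = \frac{1}{3} * (k+\frac{1}{3}) (k+8) / [(k+\frac{3}{2}) (k+1)] ; factor over Q: parameters, x = \frac{1}{3}, and C = 12.

With C = 12: the canonical form is 2F1(\frac{1}{3}, 8; \frac{3}{2}; \frac{1}{3}). Verdict: none (x = \frac{1}{3}): each listed identity misses the multisets {\frac{1}{3}, 8} ; {\frac{3}{2}}.


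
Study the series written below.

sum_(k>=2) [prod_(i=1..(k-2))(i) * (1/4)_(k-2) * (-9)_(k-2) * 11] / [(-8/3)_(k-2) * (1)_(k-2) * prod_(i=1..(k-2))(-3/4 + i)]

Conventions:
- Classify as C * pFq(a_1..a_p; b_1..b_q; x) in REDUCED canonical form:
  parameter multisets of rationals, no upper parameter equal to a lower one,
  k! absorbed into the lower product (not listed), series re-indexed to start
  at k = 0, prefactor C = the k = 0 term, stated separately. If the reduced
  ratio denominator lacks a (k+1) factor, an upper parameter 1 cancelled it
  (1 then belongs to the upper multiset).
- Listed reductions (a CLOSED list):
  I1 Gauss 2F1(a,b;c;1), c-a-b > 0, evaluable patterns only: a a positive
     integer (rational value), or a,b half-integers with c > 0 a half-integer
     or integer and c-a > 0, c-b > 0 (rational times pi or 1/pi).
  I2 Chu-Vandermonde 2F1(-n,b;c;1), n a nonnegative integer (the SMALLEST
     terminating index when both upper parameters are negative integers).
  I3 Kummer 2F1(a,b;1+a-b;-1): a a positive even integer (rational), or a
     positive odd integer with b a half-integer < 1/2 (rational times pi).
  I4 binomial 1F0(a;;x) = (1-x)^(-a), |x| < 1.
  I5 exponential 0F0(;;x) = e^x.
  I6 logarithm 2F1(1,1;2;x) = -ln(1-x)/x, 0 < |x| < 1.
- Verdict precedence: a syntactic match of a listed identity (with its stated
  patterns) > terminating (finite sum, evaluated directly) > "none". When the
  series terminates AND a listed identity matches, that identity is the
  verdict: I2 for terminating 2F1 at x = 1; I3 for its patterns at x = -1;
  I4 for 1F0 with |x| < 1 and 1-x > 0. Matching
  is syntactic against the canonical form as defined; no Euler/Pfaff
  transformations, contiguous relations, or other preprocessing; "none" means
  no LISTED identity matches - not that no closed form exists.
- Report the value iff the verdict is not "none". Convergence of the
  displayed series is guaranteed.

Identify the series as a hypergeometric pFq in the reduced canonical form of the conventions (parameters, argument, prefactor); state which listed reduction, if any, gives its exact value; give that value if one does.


The series (x = 1) is 2F1: upper {-9, 1}, lower {-8/3}, prefactor 11. Verdict: the Chu-Vandermonde identity I2 applies (terminating 2F1 at x = 1 with n = 9, b = 1, c = -8/3). Its exact value is -121/16.

Key observation: from the first term 11: the running product (prefactor 11) telescopes to a rising factorial.
Adjacent-term ratio: r(k) = 1 * (k-9) (k+1) / [(k-8/3) (k+1)] - poly over poly, x = 1 from leading terms; C = 11 at k = 0.


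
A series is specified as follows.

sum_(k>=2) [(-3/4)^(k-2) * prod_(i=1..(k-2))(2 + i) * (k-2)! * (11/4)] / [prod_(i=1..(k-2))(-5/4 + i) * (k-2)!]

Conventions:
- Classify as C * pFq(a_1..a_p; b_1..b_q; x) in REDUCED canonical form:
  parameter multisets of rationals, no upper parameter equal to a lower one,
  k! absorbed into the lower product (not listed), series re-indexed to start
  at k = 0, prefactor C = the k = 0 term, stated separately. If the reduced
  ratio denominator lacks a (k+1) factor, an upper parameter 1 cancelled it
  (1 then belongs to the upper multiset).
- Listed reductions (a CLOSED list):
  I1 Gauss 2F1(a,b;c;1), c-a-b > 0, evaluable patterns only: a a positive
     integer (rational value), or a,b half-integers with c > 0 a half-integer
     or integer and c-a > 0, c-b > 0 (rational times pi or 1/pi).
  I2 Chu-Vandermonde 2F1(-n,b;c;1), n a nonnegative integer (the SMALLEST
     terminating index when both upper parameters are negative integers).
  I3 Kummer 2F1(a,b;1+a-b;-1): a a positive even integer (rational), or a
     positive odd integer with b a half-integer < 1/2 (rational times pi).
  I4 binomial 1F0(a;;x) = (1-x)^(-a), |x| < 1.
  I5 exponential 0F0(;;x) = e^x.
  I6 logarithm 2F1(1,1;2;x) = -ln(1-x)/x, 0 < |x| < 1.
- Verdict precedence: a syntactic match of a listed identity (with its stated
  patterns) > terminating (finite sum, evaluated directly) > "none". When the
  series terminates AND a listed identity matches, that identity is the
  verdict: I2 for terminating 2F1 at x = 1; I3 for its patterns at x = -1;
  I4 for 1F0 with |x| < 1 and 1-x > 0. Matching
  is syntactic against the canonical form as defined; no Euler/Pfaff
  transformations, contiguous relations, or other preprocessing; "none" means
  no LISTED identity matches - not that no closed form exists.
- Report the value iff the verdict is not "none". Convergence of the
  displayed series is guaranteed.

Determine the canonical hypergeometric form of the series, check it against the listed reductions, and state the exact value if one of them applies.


The tell: t_0 being 11/4, the factorial ratio (C = 11/4) (k+a-1)!/(a-1)! is a rising factorial (a)_k.
Ratio: r(k) = (-3/4) * (k+1) (k+3) / [(k-1/4) (k+1)] - rational in k, leading ratio (-3/4); with t_0 = 11/4, classification follows.

x = -3/4 here; the reduced form reads 2F1, upper {1, 3}, lower {-1/4}, C = 11/4. Verdict: none - this 2F1 at x = -3/4 matches no listed pattern, and upper {1, 3} holds no stopper.


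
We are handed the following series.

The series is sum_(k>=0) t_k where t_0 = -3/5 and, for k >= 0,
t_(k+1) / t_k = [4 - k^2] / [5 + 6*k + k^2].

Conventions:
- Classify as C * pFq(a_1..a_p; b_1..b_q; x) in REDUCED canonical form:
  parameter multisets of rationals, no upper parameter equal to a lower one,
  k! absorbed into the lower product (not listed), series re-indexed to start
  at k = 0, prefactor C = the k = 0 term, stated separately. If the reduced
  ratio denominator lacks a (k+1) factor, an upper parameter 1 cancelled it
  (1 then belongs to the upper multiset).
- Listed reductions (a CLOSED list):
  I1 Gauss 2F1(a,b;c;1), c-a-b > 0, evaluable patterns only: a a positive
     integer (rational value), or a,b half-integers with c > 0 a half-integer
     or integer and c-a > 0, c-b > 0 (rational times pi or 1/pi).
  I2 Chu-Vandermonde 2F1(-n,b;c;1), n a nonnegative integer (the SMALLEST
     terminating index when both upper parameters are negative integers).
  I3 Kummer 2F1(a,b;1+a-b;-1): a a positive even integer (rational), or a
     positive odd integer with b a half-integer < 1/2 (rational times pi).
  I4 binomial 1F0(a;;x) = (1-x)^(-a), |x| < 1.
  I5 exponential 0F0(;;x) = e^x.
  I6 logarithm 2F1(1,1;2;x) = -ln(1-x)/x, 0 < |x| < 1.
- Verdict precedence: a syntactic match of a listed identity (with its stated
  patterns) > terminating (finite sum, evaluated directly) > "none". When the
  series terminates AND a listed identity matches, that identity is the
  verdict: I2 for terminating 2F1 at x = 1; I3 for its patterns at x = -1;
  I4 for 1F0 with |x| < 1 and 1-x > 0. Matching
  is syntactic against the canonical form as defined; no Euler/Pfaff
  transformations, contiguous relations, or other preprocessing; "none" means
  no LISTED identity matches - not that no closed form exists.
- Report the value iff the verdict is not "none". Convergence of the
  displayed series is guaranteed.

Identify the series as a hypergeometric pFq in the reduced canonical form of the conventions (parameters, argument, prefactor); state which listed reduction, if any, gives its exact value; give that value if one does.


This is -3/5 * 2F1(-2, 2; 5; -1) in reduced canonical form. Verdict: Kummer's theorem (I3) fires (x = -1; c = 5 equals 1+a-b for upper {-2, 2}: listed pattern). Sum: -6/5.

Key observation: t_0 being -3/5, roots of the ratio polynomials (C = -3/5, x = -1) are the negated parameters.
Step ratio: r(k) = (-1) * (k-2) (k+2) / [(k+5) (k+1)] - rational; roots negated = parameters, x = (-1), C = -3/5.


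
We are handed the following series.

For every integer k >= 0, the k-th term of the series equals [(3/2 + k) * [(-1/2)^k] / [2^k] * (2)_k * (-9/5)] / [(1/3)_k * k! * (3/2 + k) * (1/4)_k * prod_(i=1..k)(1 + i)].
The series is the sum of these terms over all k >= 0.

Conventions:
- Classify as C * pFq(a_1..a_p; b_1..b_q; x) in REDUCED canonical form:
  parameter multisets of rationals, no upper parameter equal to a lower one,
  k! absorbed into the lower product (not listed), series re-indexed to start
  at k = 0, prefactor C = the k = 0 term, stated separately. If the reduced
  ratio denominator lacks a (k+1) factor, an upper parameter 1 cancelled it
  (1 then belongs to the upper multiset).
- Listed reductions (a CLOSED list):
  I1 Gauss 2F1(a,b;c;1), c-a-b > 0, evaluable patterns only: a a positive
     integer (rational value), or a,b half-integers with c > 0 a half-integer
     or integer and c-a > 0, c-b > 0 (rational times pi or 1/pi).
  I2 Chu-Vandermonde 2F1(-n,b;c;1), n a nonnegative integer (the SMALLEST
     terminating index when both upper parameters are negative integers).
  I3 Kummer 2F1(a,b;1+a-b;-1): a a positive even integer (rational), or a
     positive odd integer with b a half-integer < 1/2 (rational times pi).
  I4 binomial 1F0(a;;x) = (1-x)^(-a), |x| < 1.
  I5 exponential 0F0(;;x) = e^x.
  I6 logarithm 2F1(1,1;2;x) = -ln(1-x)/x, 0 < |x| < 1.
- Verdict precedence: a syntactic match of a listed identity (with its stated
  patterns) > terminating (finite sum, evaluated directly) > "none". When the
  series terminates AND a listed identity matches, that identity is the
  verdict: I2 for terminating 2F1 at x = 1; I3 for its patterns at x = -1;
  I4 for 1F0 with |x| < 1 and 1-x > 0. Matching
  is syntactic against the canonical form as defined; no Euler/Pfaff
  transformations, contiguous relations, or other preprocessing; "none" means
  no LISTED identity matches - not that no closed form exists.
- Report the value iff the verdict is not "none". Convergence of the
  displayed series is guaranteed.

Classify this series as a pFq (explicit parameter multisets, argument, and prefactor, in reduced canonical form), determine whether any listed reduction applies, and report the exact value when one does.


This is -9/5 * 0F2(-; 1/4, 1/3; -1/4) in reduced canonical form. Verdict: none. Every listed pattern misses the 0F2 form at -1/4, upper {-}.

First insight: t_0 being -9/5, the lower running product (C = -9/5) is a rising factorial.
Adjacent-term ratio: r(k) = (-1/4) * 1 / [(k+1/4) (k+1/3) (k+1)] - rational; roots negated = parameters, x = (-1/4), C = -9/5.


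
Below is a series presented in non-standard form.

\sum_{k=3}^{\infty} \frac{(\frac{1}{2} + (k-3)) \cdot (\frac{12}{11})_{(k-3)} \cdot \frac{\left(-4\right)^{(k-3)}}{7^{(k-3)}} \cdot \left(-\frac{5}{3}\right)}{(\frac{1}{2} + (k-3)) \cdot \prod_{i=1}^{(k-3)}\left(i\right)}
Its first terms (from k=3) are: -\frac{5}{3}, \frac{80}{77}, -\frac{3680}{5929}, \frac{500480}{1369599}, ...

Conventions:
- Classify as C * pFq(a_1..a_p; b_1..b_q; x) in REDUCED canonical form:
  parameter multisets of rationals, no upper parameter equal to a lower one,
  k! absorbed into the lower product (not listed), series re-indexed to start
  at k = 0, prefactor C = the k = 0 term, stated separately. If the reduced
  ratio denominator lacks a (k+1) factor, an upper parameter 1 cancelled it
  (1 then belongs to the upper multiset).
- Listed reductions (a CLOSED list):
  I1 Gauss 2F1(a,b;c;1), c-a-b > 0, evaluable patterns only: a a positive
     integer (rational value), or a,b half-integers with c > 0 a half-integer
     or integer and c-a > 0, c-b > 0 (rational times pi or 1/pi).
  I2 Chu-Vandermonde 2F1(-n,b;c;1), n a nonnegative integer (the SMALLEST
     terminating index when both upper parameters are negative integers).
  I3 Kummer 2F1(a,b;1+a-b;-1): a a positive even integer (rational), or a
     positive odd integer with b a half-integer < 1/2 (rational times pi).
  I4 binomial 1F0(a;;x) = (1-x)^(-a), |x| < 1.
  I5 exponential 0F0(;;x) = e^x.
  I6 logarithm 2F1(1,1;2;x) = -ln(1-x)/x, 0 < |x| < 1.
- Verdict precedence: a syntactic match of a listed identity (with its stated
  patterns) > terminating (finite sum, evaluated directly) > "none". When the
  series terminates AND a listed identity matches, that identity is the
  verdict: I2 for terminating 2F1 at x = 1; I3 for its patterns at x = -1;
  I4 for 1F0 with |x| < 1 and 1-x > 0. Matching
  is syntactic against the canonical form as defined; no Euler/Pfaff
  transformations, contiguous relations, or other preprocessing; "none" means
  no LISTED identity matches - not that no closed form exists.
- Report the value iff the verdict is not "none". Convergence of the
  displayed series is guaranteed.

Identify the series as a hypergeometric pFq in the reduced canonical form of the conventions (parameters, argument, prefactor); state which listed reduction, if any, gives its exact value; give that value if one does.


With C = -\frac{5}{3}: the canonical form is 1F0(\frac{12}{11}; -; -\frac{4}{7}). Verdict: this is the binomial series (I4) (the 1F0 binomial series: exponent -12/11, x = -\frac{4}{7}). Hence: \left(-\frac{5}{3}\right) \cdot \left(\frac{11}{7}\right)^{-\frac{12}{11}}.

Structural cue: x = -\frac{4}{7} and the product of the first k integers (prefactor -5/3) is k!.
Step ratio: r(k) = -\frac{4}{7} * (k+\frac{12}{11}) / [(k+1)] - rational; roots negated = parameters, x = -\frac{4}{7}, C = -\frac{5}{3}.


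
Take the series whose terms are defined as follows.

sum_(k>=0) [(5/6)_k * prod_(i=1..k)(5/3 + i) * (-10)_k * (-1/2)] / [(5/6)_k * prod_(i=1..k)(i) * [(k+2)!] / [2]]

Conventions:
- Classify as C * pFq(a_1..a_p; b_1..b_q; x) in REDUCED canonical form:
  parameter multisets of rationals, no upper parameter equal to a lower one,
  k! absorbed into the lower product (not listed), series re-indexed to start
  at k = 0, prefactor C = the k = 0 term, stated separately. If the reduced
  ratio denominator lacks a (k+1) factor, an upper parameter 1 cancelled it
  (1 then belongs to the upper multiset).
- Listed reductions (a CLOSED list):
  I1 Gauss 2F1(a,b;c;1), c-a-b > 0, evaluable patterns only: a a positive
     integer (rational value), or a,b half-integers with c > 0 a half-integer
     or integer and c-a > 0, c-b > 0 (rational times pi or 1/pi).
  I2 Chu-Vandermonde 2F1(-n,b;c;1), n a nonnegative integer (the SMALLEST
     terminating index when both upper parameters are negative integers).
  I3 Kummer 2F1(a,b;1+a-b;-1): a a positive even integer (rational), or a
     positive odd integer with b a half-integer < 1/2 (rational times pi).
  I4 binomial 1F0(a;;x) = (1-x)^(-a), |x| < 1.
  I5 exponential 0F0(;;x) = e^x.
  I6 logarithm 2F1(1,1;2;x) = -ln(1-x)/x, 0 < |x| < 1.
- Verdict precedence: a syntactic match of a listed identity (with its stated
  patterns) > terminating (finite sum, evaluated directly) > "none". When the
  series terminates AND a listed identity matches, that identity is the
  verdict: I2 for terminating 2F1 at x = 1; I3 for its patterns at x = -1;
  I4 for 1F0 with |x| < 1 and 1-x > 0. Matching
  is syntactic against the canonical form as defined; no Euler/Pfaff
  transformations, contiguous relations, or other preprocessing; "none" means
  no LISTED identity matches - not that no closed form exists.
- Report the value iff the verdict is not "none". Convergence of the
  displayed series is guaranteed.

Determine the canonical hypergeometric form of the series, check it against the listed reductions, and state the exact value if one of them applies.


Classification (C = -1/2): 2F1 with upper {-10, 8/3}, lower {3}, argument x = 1. Verdict (x = 1): Chu-Vandermonde (I2) applies (terminating 2F1 at x = 1 with n = 10, b = 8/3, c = 3). Hence: -8645/14348907.

Key step: t_0 being -1/2, the running product (C = -1/2, x = 1) telescopes to a rising factorial.
Consecutive-term ratio: r(k) = 1 * (k-10) (k+8/3) / [(k+3) (k+1)] - poly over poly, x = 1 from leading terms; C = -1/2 at k = 0.


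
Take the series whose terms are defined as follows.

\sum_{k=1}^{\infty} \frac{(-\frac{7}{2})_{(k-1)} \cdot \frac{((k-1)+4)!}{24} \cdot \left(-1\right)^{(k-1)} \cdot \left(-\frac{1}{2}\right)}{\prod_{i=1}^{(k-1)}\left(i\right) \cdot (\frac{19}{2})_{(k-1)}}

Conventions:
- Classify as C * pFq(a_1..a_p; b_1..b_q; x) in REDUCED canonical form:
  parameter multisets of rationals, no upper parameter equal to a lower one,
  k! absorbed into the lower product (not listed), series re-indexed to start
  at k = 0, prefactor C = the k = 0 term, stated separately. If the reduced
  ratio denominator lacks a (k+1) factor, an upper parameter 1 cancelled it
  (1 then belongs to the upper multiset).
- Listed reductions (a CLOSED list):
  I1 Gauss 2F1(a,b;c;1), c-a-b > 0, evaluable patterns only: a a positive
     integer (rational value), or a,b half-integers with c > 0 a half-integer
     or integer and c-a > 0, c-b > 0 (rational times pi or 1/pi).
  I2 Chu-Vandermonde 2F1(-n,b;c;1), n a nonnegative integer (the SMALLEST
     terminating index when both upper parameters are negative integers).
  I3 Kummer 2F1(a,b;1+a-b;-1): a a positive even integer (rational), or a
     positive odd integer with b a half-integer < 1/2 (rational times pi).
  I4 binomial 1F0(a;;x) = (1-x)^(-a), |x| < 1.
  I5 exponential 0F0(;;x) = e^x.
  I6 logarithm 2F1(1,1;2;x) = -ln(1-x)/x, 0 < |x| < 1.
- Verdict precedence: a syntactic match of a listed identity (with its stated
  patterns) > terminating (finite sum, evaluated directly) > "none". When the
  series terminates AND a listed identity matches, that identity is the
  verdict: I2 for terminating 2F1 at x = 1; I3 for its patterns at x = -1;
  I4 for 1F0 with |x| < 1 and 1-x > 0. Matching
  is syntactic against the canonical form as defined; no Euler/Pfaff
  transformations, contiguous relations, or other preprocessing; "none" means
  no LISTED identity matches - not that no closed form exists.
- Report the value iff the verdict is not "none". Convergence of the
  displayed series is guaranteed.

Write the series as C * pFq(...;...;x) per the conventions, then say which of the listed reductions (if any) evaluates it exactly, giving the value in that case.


Key step: t_0 being -\frac{1}{2}, the product of the first k integers (prefactor -1/2) is k!.
Consecutive-term ratio: r(k) = -1 * (k-\frac{7}{2}) (k+5) / [(k+\frac{19}{2}) (k+1)] ; factor over Q: parameters, x = -1, and C = -\frac{1}{2}.

Prefactor -\frac{1}{2}, argument -1: 2F1 with upper {-\frac{7}{2}, 5} over lower {\frac{19}{2}}. Verdict: Kummer (I3) fires (x = -1; c = \frac{19}{2} equals 1+a-b for upper {-\frac{7}{2}, 5}: listed pattern). Value: \left(-\frac{765765}{1048576}\right) \cdot \pi.
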